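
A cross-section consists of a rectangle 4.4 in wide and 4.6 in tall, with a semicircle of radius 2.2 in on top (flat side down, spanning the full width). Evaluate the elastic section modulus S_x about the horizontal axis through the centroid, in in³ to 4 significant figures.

Treat the section as a set of non-overlapping primitives; coordinates are from the bounding-box lower-left.
Rectangular body: 4.4 × 4.6, A = 20.24 in², y = 2.3 in, Ī = 35.6899 in⁴.
Semicircular cap: semicircle r = 2.2, A = 7.60265 in², y = 5.53371 in, Ī = 2.57112 in⁴.
Centroid: ȳ = ΣA·y / ΣA = 3.18299 in.
Transfer each piece to the horizontal axis through the centroid using Ī + A·d² with d = y − 3.18299:
  rectangular body: d = -0.88299 in → contributes +51.4704 in⁴
  semicircular cap: d = 2.35072 in → contributes +44.5825 in⁴
Total I = 96.0529 in⁴.
Extreme fibre distance c = 3.61701 in; S = I/c = 26.5559 in³.

S_x ≈ 26.56 in³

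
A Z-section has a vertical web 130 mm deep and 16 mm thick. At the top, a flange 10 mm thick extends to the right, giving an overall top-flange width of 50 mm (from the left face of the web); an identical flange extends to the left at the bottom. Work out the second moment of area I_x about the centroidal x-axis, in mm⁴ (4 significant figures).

Split into non-overlapping primitives; take the origin at the lower-left of the bounding box.
Web: 16 × 130, A = 2 080 mm², y = 65 mm, Ī = 2 929 333 mm⁴.
Top flange (beyond web): 34 × 10, A = 340 mm², y = 125 mm, Ī = 2833.33 mm⁴.
Bottom flange (beyond web): 34 × 10, A = 340 mm², y = 5 mm, Ī = 2833.33 mm⁴.
Centroid: ȳ = ΣA·y / ΣA = 65 mm.
Transfer each piece to the centroidal x-axis using Ī + A·d² with d = y − 65:
  web: d = 0 mm → contributes +2 929 333 mm⁴
  top flange (beyond web): d = 60 mm → contributes +1 226 833 mm⁴
  bottom flange (beyond web): d = -60 mm → contributes +1 226 833 mm⁴
Total I = 5 383 000 mm⁴.

I_x ≈ 5.383 × 10⁶ mm⁴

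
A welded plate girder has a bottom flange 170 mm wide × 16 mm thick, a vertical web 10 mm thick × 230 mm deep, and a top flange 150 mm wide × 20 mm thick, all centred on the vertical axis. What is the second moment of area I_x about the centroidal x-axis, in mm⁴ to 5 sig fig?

Split into non-overlapping primitives; take the origin at the lower-left of the bounding box.
Bottom plate: 170 × 16, A = 2 720 mm², y = 8 mm, Ī = 58026.67 mm⁴.
Web plate: 10 × 230, A = 2 300 mm², y = 131 mm, Ī = 10 139 167 mm⁴.
Top plate: 150 × 20, A = 3 000 mm², y = 256 mm, Ī = 100 000 mm⁴.
Centroid: ȳ = ΣA·y / ΣA = 136.0424 mm.
Transfer each piece to the centroidal x-axis using Ī + A·d² with d = y − 136.0424:
  bottom plate: d = -128.0424 mm → contributes +44 652 031 mm⁴
  web plate: d = -5.042394 mm → contributes +10 197 646 mm⁴
  top plate: d = 119.9576 mm → contributes +43 269 482 mm⁴
Total I = 98 119 159 mm⁴.

I_x ≈ 9.8119 × 10⁷ mm⁴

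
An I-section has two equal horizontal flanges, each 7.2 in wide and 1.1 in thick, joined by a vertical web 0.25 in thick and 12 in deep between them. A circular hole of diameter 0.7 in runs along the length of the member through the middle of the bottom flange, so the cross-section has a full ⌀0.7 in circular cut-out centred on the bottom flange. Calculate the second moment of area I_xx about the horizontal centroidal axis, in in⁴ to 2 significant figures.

I_xx ≈ 700 in⁴

Treat the section as a set of non-overlapping primitives; coordinates are from the bounding-box lower-left.
Bottom flange: 7.2 × 1.1, A = 7.92 in², y = 0.55 in, Ī = 0.7986 in⁴.
Web: 0.25 × 12, A = 3 in², y = 7.1 in, Ī = 36 in⁴.
Top flange: 7.2 × 1.1, A = 7.92 in², y = 13.65 in, Ī = 0.7986 in⁴.
Hole (subtracted): ⌀0.7, A = 0.3848 in², y = 0.55 in, Ī = 0.01179 in⁴.
Centroid: ȳ = ΣA·y / ΣA = 7.237 in.
Transfer each piece to the horizontal centroidal axis using Ī + A·d² with d = y − 7.237:
  bottom flange: d = -6.687 in → contributes +354.9 in⁴
  web: d = -0.1366 in → contributes +36.06 in⁴
  top flange: d = 6.413 in → contributes +326.6 in⁴
  hole: d = -6.687 in → contributes −17.22 in⁴
Total I = 700.3 in⁴.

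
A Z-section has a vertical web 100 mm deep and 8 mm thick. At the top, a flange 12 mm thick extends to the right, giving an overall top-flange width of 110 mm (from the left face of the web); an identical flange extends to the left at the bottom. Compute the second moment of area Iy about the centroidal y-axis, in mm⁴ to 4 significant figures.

Iy ≈ 9.532 × 10⁶ mm⁴

Split into non-overlapping primitives; take the origin at the lower-left of the bounding box.
Web: 8 × 100, A = 800 mm², x = 106 mm, Ī = 4266.67 mm⁴.
Top flange (beyond web): 102 × 12, A = 1 224 mm², x = 161 mm, Ī = 1 061 208 mm⁴.
Bottom flange (beyond web): 102 × 12, A = 1 224 mm², x = 51 mm, Ī = 1 061 208 mm⁴.
Centroid: x̄ = ΣA·x / ΣA = 106 mm.
Transfer each piece to the centroidal y-axis using Ī + A·d² with d = x − 106:
  web: d = 0 mm → contributes +4266.67 mm⁴
  top flange (beyond web): d = 55 mm → contributes +4 763 808 mm⁴
  bottom flange (beyond web): d = -55 mm → contributes +4 763 808 mm⁴
Total I = 9 531 883 mm⁴.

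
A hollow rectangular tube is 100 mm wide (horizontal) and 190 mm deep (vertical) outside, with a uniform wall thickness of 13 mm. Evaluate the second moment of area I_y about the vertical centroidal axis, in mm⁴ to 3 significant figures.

I_y ≈ 1.03 × 10⁷ mm⁴

Treat the section as a set of non-overlapping primitives; coordinates are from the bounding-box lower-left.
Outer rectangle: 100 × 190, A = 19 000 mm², x = 50 mm, Ī = 15 833 333 mm⁴.
Inner void (subtracted): 74 × 164, A = 12 136 mm², x = 50 mm, Ī = 5 538 061 mm⁴.
By symmetry the centroid is at mid-width, x̄ = 50 mm.
All pieces are centred on the vertical centroidal axis, so I = ΣĪ (holes subtracted) = 10 295 272 mm⁴.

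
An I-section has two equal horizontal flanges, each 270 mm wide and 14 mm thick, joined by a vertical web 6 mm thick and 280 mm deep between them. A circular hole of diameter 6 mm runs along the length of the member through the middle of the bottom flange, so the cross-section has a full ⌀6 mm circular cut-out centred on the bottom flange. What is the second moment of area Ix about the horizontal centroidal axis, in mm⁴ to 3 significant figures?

Ix ≈ 1.74 × 10⁸ mm⁴

Decompose the section into non-overlapping parts with the origin at the bottom-left of its bounding rectangle.
Bottom flange: 270 × 14, A = 3 780 mm², y = 7 mm, Ī = 61 740 mm⁴.
Web: 6 × 280, A = 1 680 mm², y = 154 mm, Ī = 10 976 000 mm⁴.
Top flange: 270 × 14, A = 3 780 mm², y = 301 mm, Ī = 61 740 mm⁴.
Hole (subtracted): ⌀6, A = 28.274 mm², y = 7 mm, Ī = 63.617 mm⁴.
Centroid: ȳ = ΣA·y / ΣA = 154.45 mm.
Transfer each piece to the horizontal centroidal axis using Ī + A·d² with d = y − 154.45:
  bottom flange: d = -147.45 mm → contributes +82 245 957 mm⁴
  web: d = -0.4512 mm → contributes +10 976 342 mm⁴
  top flange: d = 146.55 mm → contributes +81 243 102 mm⁴
  hole: d = -147.45 mm → contributes −614 800 mm⁴
Total I = 173 850 601 mm⁴.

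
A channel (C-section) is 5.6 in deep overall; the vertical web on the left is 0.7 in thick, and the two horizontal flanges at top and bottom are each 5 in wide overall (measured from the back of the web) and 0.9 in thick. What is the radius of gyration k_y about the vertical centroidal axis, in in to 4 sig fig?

Split into non-overlapping primitives; take the origin at the lower-left of the bounding box.
Web: 0.7 × 5.6, A = 3.92 in², x = 0.35 in, Ī = 0.160067 in⁴.
Top flange (beyond web): 4.3 × 0.9, A = 3.87 in², x = 2.85 in, Ī = 5.96303 in⁴.
Bottom flange (beyond web): 4.3 × 0.9, A = 3.87 in², x = 2.85 in, Ī = 5.96303 in⁴.
Centroid: x̄ = ΣA·x / ΣA = 2.00952 in.
Transfer each piece to the vertical centroidal axis using Ī + A·d² with d = x − 2.00952:
  web: d = -1.65952 in → contributes +10.9558 in⁴
  top flange (beyond web): d = 0.84048 in → contributes +8.69682 in⁴
  bottom flange (beyond web): d = 0.84048 in → contributes +8.69682 in⁴
Total I = 28.3494 in⁴.
Radius of gyration: k = √(I/A) = √(28.3494 / 11.66) = 1.55928 in.

k_y ≈ 1.559 in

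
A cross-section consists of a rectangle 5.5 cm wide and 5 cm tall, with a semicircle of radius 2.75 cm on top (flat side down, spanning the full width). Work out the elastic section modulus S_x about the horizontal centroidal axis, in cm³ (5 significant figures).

S_x ≈ 42.263 cm³

Treat the section as a set of non-overlapping primitives; coordinates are from the bounding-box lower-left.
Rectangular body: 5.5 × 5, A = 27.5 cm², y = 2.5 cm, Ī = 57.29167 cm⁴.
Semicircular cap: semicircle r = 2.75, A = 11.87915 cm², y = 6.167136 cm, Ī = 6.277155 cm⁴.
Centroid: ȳ = ΣA·y / ΣA = 3.606231 cm.
Transfer each piece to the horizontal centroidal axis using Ī + A·d² with d = y − 3.606231:
  rectangular body: d = -1.106231 cm → contributes +90.94474 cm⁴
  semicircular cap: d = 2.560905 cm → contributes +84.18337 cm⁴
Total I = 175.1281 cm⁴.
Extreme fibre distance c = 4.143769 cm; S = I/c = 42.26301 cm³.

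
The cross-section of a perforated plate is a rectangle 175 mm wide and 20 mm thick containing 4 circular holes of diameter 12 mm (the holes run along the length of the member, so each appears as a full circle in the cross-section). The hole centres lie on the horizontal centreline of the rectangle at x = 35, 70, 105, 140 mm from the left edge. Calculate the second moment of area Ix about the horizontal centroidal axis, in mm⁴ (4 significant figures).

Decompose the section into non-overlapping parts with the origin at the bottom-left of its bounding rectangle.
Plate: 175 × 20, A = 3 500 mm², y = 10 mm, Ī = 116 667 mm⁴.
Hole 1 (subtracted): ⌀12, A = 113.097 mm², y = 10 mm, Ī = 1017.88 mm⁴.
Hole 2 (subtracted): ⌀12, A = 113.097 mm², y = 10 mm, Ī = 1017.88 mm⁴.
Hole 3 (subtracted): ⌀12, A = 113.097 mm², y = 10 mm, Ī = 1017.88 mm⁴.
Hole 4 (subtracted): ⌀12, A = 113.097 mm², y = 10 mm, Ī = 1017.88 mm⁴.
By symmetry the centroid is at mid-height, ȳ = 10 mm.
All pieces are centred on the horizontal centroidal axis, so I = ΣĪ (holes subtracted) = 112 595 mm⁴.

Ix ≈ 1.126 × 10⁵ mm⁴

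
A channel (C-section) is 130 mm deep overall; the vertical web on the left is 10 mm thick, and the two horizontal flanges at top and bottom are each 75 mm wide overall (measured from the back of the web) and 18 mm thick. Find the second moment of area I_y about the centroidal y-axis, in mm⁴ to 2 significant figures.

Decompose the section into non-overlapping parts with the origin at the bottom-left of its bounding rectangle.
Web: 10 × 130, A = 1 300 mm², x = 5 mm, Ī = 10 833 mm⁴.
Top flange (beyond web): 65 × 18, A = 1 170 mm², x = 42.5 mm, Ī = 411 938 mm⁴.
Bottom flange (beyond web): 65 × 18, A = 1 170 mm², x = 42.5 mm, Ī = 411 938 mm⁴.
Centroid: x̄ = ΣA·x / ΣA = 29.11 mm.
Transfer each piece to the centroidal y-axis using Ī + A·d² with d = x − 29.11:
  web: d = -24.11 mm → contributes +766 334 mm⁴
  top flange (beyond web): d = 13.39 mm → contributes +621 799 mm⁴
  bottom flange (beyond web): d = 13.39 mm → contributes +621 799 mm⁴
Total I = 2 009 932 mm⁴.

I_y ≈ 2.0 × 10⁶ mm⁴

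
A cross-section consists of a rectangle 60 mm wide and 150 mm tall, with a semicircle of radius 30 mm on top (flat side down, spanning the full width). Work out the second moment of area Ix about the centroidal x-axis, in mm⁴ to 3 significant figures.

Ix ≈ 2.64 × 10⁷ mm⁴

Split into non-overlapping primitives; take the origin at the lower-left of the bounding box.
Rectangular body: 60 × 150, A = 9 000 mm², y = 75 mm, Ī = 16 875 000 mm⁴.
Semicircular cap: semicircle r = 30, A = 1413.7 mm², y = 162.73 mm, Ī = 88 903 mm⁴.
Centroid: ȳ = ΣA·y / ΣA = 86.91 mm.
Transfer each piece to the centroidal x-axis using Ī + A·d² with d = y − 86.91:
  rectangular body: d = -11.91 mm → contributes +18 151 661 mm⁴
  semicircular cap: d = 75.822 mm → contributes +8 216 382 mm⁴
Total I = 26 368 044 mm⁴.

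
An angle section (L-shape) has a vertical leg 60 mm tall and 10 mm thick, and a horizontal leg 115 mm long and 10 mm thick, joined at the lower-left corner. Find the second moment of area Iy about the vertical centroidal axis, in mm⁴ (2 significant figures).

Iy ≈ 2.2 × 10⁶ mm⁴

Decompose the section into non-overlapping parts with the origin at the bottom-left of its bounding rectangle.
Vertical leg: 10 × 60, A = 600 mm², x = 5 mm, Ī = 5 000 mm⁴.
Horizontal leg (remainder): 105 × 10, A = 1 050 mm², x = 62.5 mm, Ī = 964 688 mm⁴.
Centroid: x̄ = ΣA·x / ΣA = 41.59 mm.
Transfer each piece to the vertical centroidal axis using Ī + A·d² with d = x − 41.59:
  vertical leg: d = -36.59 mm → contributes +808 337 mm⁴
  horizontal leg (remainder): d = 20.91 mm → contributes +1 423 737 mm⁴
Total I = 2 232 074 mm⁴.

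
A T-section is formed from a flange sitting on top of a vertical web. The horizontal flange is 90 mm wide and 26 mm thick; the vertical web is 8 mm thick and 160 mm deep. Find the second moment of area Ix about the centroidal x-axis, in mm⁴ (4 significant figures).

Ix ≈ 1.002 × 10⁷ mm⁴

Decompose the section into non-overlapping parts with the origin at the bottom-left of its bounding rectangle.
Flange: 90 × 26, A = 2 340 mm², y = 173 mm, Ī = 131 820 mm⁴.
Web: 8 × 160, A = 1 280 mm², y = 80 mm, Ī = 2 730 667 mm⁴.
Centroid: ȳ = ΣA·y / ΣA = 140.116 mm.
Transfer each piece to the centroidal x-axis using Ī + A·d² with d = y − 140.116:
  flange: d = 32.884 mm → contributes +2 662 193 mm⁴
  web: d = -60.116 mm → contributes +7 356 505 mm⁴
Total I = 10 018 698 mm⁴.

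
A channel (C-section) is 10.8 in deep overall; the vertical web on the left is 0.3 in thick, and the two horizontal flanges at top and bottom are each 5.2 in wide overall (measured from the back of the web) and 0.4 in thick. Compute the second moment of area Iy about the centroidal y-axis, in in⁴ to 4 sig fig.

Iy ≈ 19.86 in⁴

Treat the section as a set of non-overlapping primitives; coordinates are from the bounding-box lower-left.
Web: 0.3 × 10.8, A = 3.24 in², x = 0.15 in, Ī = 0.0243 in⁴.
Top flange (beyond web): 4.9 × 0.4, A = 1.96 in², x = 2.75 in, Ī = 3.92163 in⁴.
Bottom flange (beyond web): 4.9 × 0.4, A = 1.96 in², x = 2.75 in, Ī = 3.92163 in⁴.
Centroid: x̄ = ΣA·x / ΣA = 1.57346 in.
Transfer each piece to the centroidal y-axis using Ī + A·d² with d = x − 1.57346:
  web: d = -1.42346 in → contributes +6.58935 in⁴
  top flange (beyond web): d = 1.17654 in → contributes +6.63474 in⁴
  bottom flange (beyond web): d = 1.17654 in → contributes +6.63474 in⁴
Total I = 19.8588 in⁴.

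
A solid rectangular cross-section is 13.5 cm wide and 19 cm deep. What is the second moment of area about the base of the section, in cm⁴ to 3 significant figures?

The section: 13.5 × 19, A = 256.5 cm², y = 9.5 cm, Ī = 7716.4 cm⁴.
Transfer it to a horizontal axis along the bottom face using Ī + A·d² with d = y − 0:
  the section: d = 9.5 cm → contributes +30 866 cm⁴
Total I = 30 866 cm⁴.

I_base ≈ 3.09 × 10⁴ cm⁴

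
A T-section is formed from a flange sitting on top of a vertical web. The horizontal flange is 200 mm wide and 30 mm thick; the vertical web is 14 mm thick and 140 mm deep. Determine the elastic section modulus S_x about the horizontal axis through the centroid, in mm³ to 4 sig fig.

S_x ≈ 1.069 × 10⁵ mm³

Break the section into simple shapes (no overlaps), measuring from the bottom-left corner of the bounding box.
Flange: 200 × 30, A = 6 000 mm², y = 155 mm, Ī = 450 000 mm⁴.
Web: 14 × 140, A = 1 960 mm², y = 70 mm, Ī = 3 201 333 mm⁴.
Centroid: ȳ = ΣA·y / ΣA = 134.07 mm.
Transfer each piece to the horizontal axis through the centroid using Ī + A·d² with d = y − 134.07:
  flange: d = 20.9296 mm → contributes +3 078 301 mm⁴
  web: d = -64.0704 mm → contributes +11 247 153 mm⁴
Total I = 14 325 454 mm⁴.
Extreme fibre distance c = 134.07 mm; S = I/c = 106 850 mm³.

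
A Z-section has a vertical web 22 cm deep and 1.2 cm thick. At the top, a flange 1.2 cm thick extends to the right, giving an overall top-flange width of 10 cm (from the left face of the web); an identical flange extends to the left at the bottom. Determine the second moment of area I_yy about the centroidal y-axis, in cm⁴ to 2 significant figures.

I_yy ≈ 670 cm⁴

Split into non-overlapping primitives; take the origin at the lower-left of the bounding box.
Web: 1.2 × 22, A = 26.4 cm², x = 9.4 cm, Ī = 3.168 cm⁴.
Top flange (beyond web): 8.8 × 1.2, A = 10.56 cm², x = 14.4 cm, Ī = 68.15 cm⁴.
Bottom flange (beyond web): 8.8 × 1.2, A = 10.56 cm², x = 4.4 cm, Ī = 68.15 cm⁴.
Centroid: x̄ = ΣA·x / ΣA = 9.4 cm.
Transfer each piece to the centroidal y-axis using Ī + A·d² with d = x − 9.4:
  web: d = 0 cm → contributes +3.168 cm⁴
  top flange (beyond web): d = 5 cm → contributes +332.1 cm⁴
  bottom flange (beyond web): d = -5 cm → contributes +332.1 cm⁴
Total I = 667.5 cm⁴.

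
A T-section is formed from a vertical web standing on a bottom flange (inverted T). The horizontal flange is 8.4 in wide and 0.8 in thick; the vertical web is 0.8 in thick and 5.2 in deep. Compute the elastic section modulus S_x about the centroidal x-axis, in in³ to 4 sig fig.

Decompose the section into non-overlapping parts with the origin at the bottom-left of its bounding rectangle.
Flange: 8.4 × 0.8, A = 6.72 in², y = 0.4 in, Ī = 0.3584 in⁴.
Web: 0.8 × 5.2, A = 4.16 in², y = 3.4 in, Ī = 9.37387 in⁴.
Centroid: ȳ = ΣA·y / ΣA = 1.54706 in.
Transfer each piece to the centroidal x-axis using Ī + A·d² with d = y − 1.54706:
  flange: d = -1.14706 in → contributes +9.2002 in⁴
  web: d = 1.85294 in → contributes +23.6568 in⁴
Total I = 32.857 in⁴.
Extreme fibre distance c = 4.45294 in; S = I/c = 7.37871 in³.

S_x ≈ 7.379 in³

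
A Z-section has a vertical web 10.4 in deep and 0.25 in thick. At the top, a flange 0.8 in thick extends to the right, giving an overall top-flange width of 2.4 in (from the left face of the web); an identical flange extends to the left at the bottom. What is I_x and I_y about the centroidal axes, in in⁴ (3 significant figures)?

Break the section into simple shapes (no overlaps), measuring from the bottom-left corner of the bounding box.
Web: 0.25 × 10.4, A = 2.6 in², y = 5.2 in, Ī = 23.435 in⁴.
Top flange (beyond web): 2.15 × 0.8, A = 1.72 in², y = 10 in, Ī = 0.091733 in⁴.
Bottom flange (beyond web): 2.15 × 0.8, A = 1.72 in², y = 0.4 in, Ī = 0.091733 in⁴.
Centroid: ȳ = ΣA·y / ΣA = 5.2 in.
Transfer each piece to the centroidal x-axis using Ī + A·d² with d = y − 5.2:
  web: d = 0 in → contributes +23.435 in⁴
  top flange (beyond web): d = 4.8 in → contributes +39.721 in⁴
  bottom flange (beyond web): d = -4.8 in → contributes +39.721 in⁴
Total I = 102.88 in⁴.
For the y-axis: x̄ = 2.275 in.
Repeating about the centroidal y-axis gives I_y = 6.2923 in⁴.

I_x ≈ 103 in⁴, I_y ≈ 6.29 in⁴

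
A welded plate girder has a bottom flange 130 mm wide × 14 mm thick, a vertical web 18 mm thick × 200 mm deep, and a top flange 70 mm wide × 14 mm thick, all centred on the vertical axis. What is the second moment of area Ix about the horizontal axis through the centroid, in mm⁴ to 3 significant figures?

Ix ≈ 4.28 × 10⁷ mm⁴

Treat the section as a set of non-overlapping primitives; coordinates are from the bounding-box lower-left.
Bottom plate: 130 × 14, A = 1 820 mm², y = 7 mm, Ī = 29 727 mm⁴.
Web plate: 18 × 200, A = 3 600 mm², y = 114 mm, Ī = 12 000 000 mm⁴.
Top plate: 70 × 14, A = 980 mm², y = 221 mm, Ī = 16 007 mm⁴.
Centroid: ȳ = ΣA·y / ΣA = 99.956 mm.
Transfer each piece to the horizontal axis through the centroid using Ī + A·d² with d = y − 99.956:
  bottom plate: d = -92.956 mm → contributes +15 756 100 mm⁴
  web plate: d = 14.044 mm → contributes +12 710 017 mm⁴
  top plate: d = 121.04 mm → contributes +14 374 564 mm⁴
Total I = 42 840 681 mm⁴.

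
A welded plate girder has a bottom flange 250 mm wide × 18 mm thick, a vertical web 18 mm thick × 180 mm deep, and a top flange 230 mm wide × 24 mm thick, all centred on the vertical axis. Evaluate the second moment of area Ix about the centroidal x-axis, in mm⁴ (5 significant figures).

Decompose the section into non-overlapping parts with the origin at the bottom-left of its bounding rectangle.
Bottom plate: 250 × 18, A = 4 500 mm², y = 9 mm, Ī = 121 500 mm⁴.
Web plate: 18 × 180, A = 3 240 mm², y = 108 mm, Ī = 8 748 000 mm⁴.
Top plate: 230 × 24, A = 5 520 mm², y = 210 mm, Ī = 264 960 mm⁴.
Centroid: ȳ = ΣA·y / ΣA = 116.8643 mm.
Transfer each piece to the centroidal x-axis using Ī + A·d² with d = y − 116.8643:
  bottom plate: d = -107.8643 mm → contributes +52 477 637 mm⁴
  web plate: d = -8.864253 mm → contributes +9 002 583 mm⁴
  top plate: d = 93.13575 mm → contributes +48 146 915 mm⁴
Total I = 109 627 136 mm⁴.

Ix ≈ 1.0963 × 10⁸ mm⁴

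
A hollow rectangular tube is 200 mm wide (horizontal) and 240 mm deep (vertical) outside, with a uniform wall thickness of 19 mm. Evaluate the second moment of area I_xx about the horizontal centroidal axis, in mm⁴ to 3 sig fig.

I_xx ≈ 1.19 × 10⁸ mm⁴

Break the section into simple shapes (no overlaps), measuring from the bottom-left corner of the bounding box.
Outer rectangle: 200 × 240, A = 48 000 mm², y = 120 mm, Ī = 230 400 000 mm⁴.
Inner void (subtracted): 162 × 202, A = 32 724 mm², y = 120 mm, Ī = 111 272 508 mm⁴.
By symmetry the centroid is at mid-height, ȳ = 120 mm.
All pieces are centred on the horizontal centroidal axis, so I = ΣĪ (holes subtracted) = 119 127 492 mm⁴.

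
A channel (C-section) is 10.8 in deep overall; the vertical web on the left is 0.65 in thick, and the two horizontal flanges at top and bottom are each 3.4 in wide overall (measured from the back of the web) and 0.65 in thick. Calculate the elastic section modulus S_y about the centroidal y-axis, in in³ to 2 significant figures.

Treat the section as a set of non-overlapping primitives; coordinates are from the bounding-box lower-left.
Web: 0.65 × 10.8, A = 7.02 in², x = 0.325 in, Ī = 0.2472 in⁴.
Top flange (beyond web): 2.75 × 0.65, A = 1.788 in², x = 2.025 in, Ī = 1.126 in⁴.
Bottom flange (beyond web): 2.75 × 0.65, A = 1.788 in², x = 2.025 in, Ī = 1.126 in⁴.
Centroid: x̄ = ΣA·x / ΣA = 0.8986 in.
Transfer each piece to the centroidal y-axis using Ī + A·d² with d = x − 0.8986:
  web: d = -0.5736 in → contributes +2.557 in⁴
  top flange (beyond web): d = 1.126 in → contributes +3.394 in⁴
  bottom flange (beyond web): d = 1.126 in → contributes +3.394 in⁴
Total I = 9.346 in⁴.
Extreme fibre distance c = 2.501 in; S = I/c = 3.736 in³.

S_y ≈ 3.7 in³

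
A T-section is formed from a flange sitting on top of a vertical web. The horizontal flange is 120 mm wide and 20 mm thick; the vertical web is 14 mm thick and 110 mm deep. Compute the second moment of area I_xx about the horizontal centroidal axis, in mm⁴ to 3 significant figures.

Treat the section as a set of non-overlapping primitives; coordinates are from the bounding-box lower-left.
Flange: 120 × 20, A = 2 400 mm², y = 120 mm, Ī = 80 000 mm⁴.
Web: 14 × 110, A = 1 540 mm², y = 55 mm, Ī = 1 552 833 mm⁴.
Centroid: ȳ = ΣA·y / ΣA = 94.594 mm.
Transfer each piece to the horizontal centroidal axis using Ī + A·d² with d = y − 94.594:
  flange: d = 25.406 mm → contributes +1 629 127 mm⁴
  web: d = -39.594 mm → contributes +3 967 057 mm⁴
Total I = 5 596 184 mm⁴.

I_xx ≈ 5.60 × 10⁶ mm⁴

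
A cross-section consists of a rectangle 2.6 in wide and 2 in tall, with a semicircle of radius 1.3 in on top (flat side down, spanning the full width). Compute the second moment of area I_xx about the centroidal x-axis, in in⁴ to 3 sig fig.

I_xx ≈ 6.28 in⁴

Split into non-overlapping primitives; take the origin at the lower-left of the bounding box.
Rectangular body: 2.6 × 2, A = 5.2 in², y = 1 in, Ī = 1.7333 in⁴.
Semicircular cap: semicircle r = 1.3, A = 2.6546 in², y = 2.5517 in, Ī = 0.31348 in⁴.
Centroid: ȳ = ΣA·y / ΣA = 1.5244 in.
Transfer each piece to the centroidal x-axis using Ī + A·d² with d = y − 1.5244:
  rectangular body: d = -0.52444 in → contributes +3.1635 in⁴
  semicircular cap: d = 1.0273 in → contributes +3.115 in⁴
Total I = 6.2786 in⁴.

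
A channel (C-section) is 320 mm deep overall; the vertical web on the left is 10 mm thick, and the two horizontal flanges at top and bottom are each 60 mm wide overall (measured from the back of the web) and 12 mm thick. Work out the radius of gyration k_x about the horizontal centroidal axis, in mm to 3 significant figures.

k_x ≈ 113 mm

Decompose the section into non-overlapping parts with the origin at the bottom-left of its bounding rectangle.
Web: 10 × 320, A = 3 200 mm², y = 160 mm, Ī = 27 306 667 mm⁴.
Top flange (beyond web): 50 × 12, A = 600 mm², y = 314 mm, Ī = 7 200 mm⁴.
Bottom flange (beyond web): 50 × 12, A = 600 mm², y = 6 mm, Ī = 7 200 mm⁴.
By symmetry the centroid is at mid-height, ȳ = 160 mm.
Transfer each piece to the horizontal centroidal axis using Ī + A·d² with d = y − 160:
  web: d = 0 mm → contributes +27 306 667 mm⁴
  top flange (beyond web): d = 154 mm → contributes +14 236 800 mm⁴
  bottom flange (beyond web): d = -154 mm → contributes +14 236 800 mm⁴
Total I = 55 780 267 mm⁴.
Radius of gyration: k = √(I/A) = √(55 780 267 / 4 400) = 112.59 mm.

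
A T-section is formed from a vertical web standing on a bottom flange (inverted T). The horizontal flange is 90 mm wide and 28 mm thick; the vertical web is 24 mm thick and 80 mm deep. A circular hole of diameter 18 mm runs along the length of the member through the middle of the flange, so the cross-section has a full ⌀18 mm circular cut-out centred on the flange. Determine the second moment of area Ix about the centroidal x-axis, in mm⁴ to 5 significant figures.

Ix ≈ 4.2139 × 10⁶ mm⁴

Split into non-overlapping primitives; take the origin at the lower-left of the bounding box.
Flange: 90 × 28, A = 2 520 mm², y = 14 mm, Ī = 164 640 mm⁴.
Web: 24 × 80, A = 1 920 mm², y = 68 mm, Ī = 1 024 000 mm⁴.
Hole (subtracted): ⌀18, A = 254.469 mm², y = 14 mm, Ī = 5152.997 mm⁴.
Centroid: ȳ = ΣA·y / ΣA = 38.77105 mm.
Transfer each piece to the centroidal x-axis using Ī + A·d² with d = y − 38.77105:
  flange: d = -24.77105 mm → contributes +1 710 924 mm⁴
  web: d = 29.22895 mm → contributes +2 664 316 mm⁴
  hole: d = -24.77105 mm → contributes −161296.4 mm⁴
Total I = 4 213 944 mm⁴.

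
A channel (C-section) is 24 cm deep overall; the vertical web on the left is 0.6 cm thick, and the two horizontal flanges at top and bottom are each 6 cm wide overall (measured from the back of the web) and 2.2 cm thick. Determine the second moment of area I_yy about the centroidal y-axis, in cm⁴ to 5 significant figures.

I_yy ≈ 138.86 cm⁴

Treat the section as a set of non-overlapping primitives; coordinates are from the bounding-box lower-left.
Web: 0.6 × 24, A = 14.4 cm², x = 0.3 cm, Ī = 0.432 cm⁴.
Top flange (beyond web): 5.4 × 2.2, A = 11.88 cm², x = 3.3 cm, Ī = 28.8684 cm⁴.
Bottom flange (beyond web): 5.4 × 2.2, A = 11.88 cm², x = 3.3 cm, Ī = 28.8684 cm⁴.
Centroid: x̄ = ΣA·x / ΣA = 2.167925 cm.
Transfer each piece to the centroidal y-axis using Ī + A·d² with d = x − 2.167925:
  web: d = -1.867925 cm → contributes +50.67565 cm⁴
  top flange (beyond web): d = 1.132075 cm → contributes +44.09375 cm⁴
  bottom flange (beyond web): d = 1.132075 cm → contributes +44.09375 cm⁴
Total I = 138.8631 cm⁴.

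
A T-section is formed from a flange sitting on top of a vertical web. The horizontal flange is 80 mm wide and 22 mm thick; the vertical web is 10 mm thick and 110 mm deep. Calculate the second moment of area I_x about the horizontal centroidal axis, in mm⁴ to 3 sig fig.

I_x ≈ 4.13 × 10⁶ mm⁴

Treat the section as a set of non-overlapping primitives; coordinates are from the bounding-box lower-left.
Flange: 80 × 22, A = 1 760 mm², y = 121 mm, Ī = 70 987 mm⁴.
Web: 10 × 110, A = 1 100 mm², y = 55 mm, Ī = 1 109 167 mm⁴.
Centroid: ȳ = ΣA·y / ΣA = 95.615 mm.
Transfer each piece to the horizontal centroidal axis using Ī + A·d² with d = y − 95.615:
  flange: d = 25.385 mm → contributes +1 205 093 mm⁴
  web: d = -40.615 mm → contributes +2 923 737 mm⁴
Total I = 4 128 830 mm⁴.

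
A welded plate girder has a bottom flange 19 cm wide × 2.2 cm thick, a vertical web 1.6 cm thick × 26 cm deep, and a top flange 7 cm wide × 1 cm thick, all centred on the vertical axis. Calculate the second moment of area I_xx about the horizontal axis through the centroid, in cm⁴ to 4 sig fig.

Treat the section as a set of non-overlapping primitives; coordinates are from the bounding-box lower-left.
Bottom plate: 19 × 2.2, A = 41.8 cm², y = 1.1 cm, Ī = 16.8593 cm⁴.
Web plate: 1.6 × 26, A = 41.6 cm², y = 15.2 cm, Ī = 2343.47 cm⁴.
Top plate: 7 × 1, A = 7 cm², y = 28.7 cm, Ī = 0.583333 cm⁴.
Centroid: ȳ = ΣA·y / ΣA = 9.72566 cm.
Transfer each piece to the horizontal axis through the centroid using Ī + A·d² with d = y − 9.72566:
  bottom plate: d = -8.62566 cm → contributes +3126.87 cm⁴
  web plate: d = 5.47434 cm → contributes +3590.15 cm⁴
  top plate: d = 18.9743 cm → contributes +2520.76 cm⁴
Total I = 9237.78 cm⁴.

I_xx ≈ 9238 cm⁴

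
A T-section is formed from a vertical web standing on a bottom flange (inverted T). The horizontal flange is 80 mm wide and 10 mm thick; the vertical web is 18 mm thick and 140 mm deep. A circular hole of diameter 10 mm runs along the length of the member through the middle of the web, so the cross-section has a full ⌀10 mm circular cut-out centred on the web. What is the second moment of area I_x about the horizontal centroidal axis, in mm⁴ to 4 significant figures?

Break the section into simple shapes (no overlaps), measuring from the bottom-left corner of the bounding box.
Flange: 80 × 10, A = 800 mm², y = 5 mm, Ī = 6666.67 mm⁴.
Web: 18 × 140, A = 2 520 mm², y = 80 mm, Ī = 4 116 000 mm⁴.
Hole (subtracted): ⌀10, A = 78.5398 mm², y = 80 mm, Ī = 490.874 mm⁴.
Centroid: ȳ = ΣA·y / ΣA = 61.4898 mm.
Transfer each piece to the horizontal centroidal axis using Ī + A·d² with d = y − 61.4898:
  flange: d = -56.4898 mm → contributes +2 559 547 mm⁴
  web: d = 18.5102 mm → contributes +4 979 419 mm⁴
  hole: d = 18.5102 mm → contributes −27400.7 mm⁴
Total I = 7 511 565 mm⁴.

I_x ≈ 7.512 × 10⁶ mm⁴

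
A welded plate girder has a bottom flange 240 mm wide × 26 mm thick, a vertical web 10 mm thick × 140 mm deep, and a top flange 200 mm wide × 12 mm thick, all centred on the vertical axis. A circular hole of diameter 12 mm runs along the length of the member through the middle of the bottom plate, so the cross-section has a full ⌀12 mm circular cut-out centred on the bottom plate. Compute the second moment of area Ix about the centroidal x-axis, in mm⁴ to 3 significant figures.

Decompose the section into non-overlapping parts with the origin at the bottom-left of its bounding rectangle.
Bottom plate: 240 × 26, A = 6 240 mm², y = 13 mm, Ī = 351 520 mm⁴.
Web plate: 10 × 140, A = 1 400 mm², y = 96 mm, Ī = 2 286 667 mm⁴.
Top plate: 200 × 12, A = 2 400 mm², y = 172 mm, Ī = 28 800 mm⁴.
Hole (subtracted): ⌀12, A = 113.1 mm², y = 13 mm, Ī = 1017.9 mm⁴.
Centroid: ȳ = ΣA·y / ΣA = 63.147 mm.
Transfer each piece to the centroidal x-axis using Ī + A·d² with d = y − 63.147:
  bottom plate: d = -50.147 mm → contributes +16 043 106 mm⁴
  web plate: d = 32.853 mm → contributes +3 797 755 mm⁴
  top plate: d = 108.85 mm → contributes +28 466 572 mm⁴
  hole: d = -50.147 mm → contributes −285 421 mm⁴
Total I = 48 022 012 mm⁴.

Ix ≈ 4.80 × 10⁷ mm⁴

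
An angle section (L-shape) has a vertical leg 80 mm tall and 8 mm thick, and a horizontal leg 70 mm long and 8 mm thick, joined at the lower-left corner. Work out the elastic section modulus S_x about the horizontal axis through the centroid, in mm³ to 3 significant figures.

Treat the section as a set of non-overlapping primitives; coordinates are from the bounding-box lower-left.
Vertical leg: 8 × 80, A = 640 mm², y = 40 mm, Ī = 341 333 mm⁴.
Horizontal leg (remainder): 62 × 8, A = 496 mm², y = 4 mm, Ī = 2645.3 mm⁴.
Centroid: ȳ = ΣA·y / ΣA = 24.282 mm.
Transfer each piece to the horizontal axis through the centroid using Ī + A·d² with d = y − 24.282:
  vertical leg: d = 15.718 mm → contributes +499 455 mm⁴
  horizontal leg (remainder): d = -20.282 mm → contributes +206 673 mm⁴
Total I = 706 129 mm⁴.
Extreme fibre distance c = 55.718 mm; S = I/c = 12 673 mm³.

S_x ≈ 1.27 × 10⁴ mm³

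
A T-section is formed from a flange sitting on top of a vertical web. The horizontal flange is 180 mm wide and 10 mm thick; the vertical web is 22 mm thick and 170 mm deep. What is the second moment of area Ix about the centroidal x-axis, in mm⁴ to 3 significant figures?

Ix ≈ 1.89 × 10⁷ mm⁴

Treat the section as a set of non-overlapping primitives; coordinates are from the bounding-box lower-left.
Flange: 180 × 10, A = 1 800 mm², y = 175 mm, Ī = 15 000 mm⁴.
Web: 22 × 170, A = 3 740 mm², y = 85 mm, Ī = 9 007 167 mm⁴.
Centroid: ȳ = ΣA·y / ΣA = 114.24 mm.
Transfer each piece to the centroidal x-axis using Ī + A·d² with d = y − 114.24:
  flange: d = 60.758 mm → contributes +6 659 789 mm⁴
  web: d = -29.242 mm → contributes +12 205 193 mm⁴
Total I = 18 864 983 mm⁴.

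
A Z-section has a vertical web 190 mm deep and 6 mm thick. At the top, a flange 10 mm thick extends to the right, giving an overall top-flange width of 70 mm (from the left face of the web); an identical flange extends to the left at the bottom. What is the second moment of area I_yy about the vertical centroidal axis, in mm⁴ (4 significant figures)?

I_yy ≈ 2.008 × 10⁶ mm⁴

Split into non-overlapping primitives; take the origin at the lower-left of the bounding box.
Web: 6 × 190, A = 1 140 mm², x = 67 mm, Ī = 3 420 mm⁴.
Top flange (beyond web): 64 × 10, A = 640 mm², x = 102 mm, Ī = 218 453 mm⁴.
Bottom flange (beyond web): 64 × 10, A = 640 mm², x = 32 mm, Ī = 218 453 mm⁴.
Centroid: x̄ = ΣA·x / ΣA = 67 mm.
Transfer each piece to the vertical centroidal axis using Ī + A·d² with d = x − 67:
  web: d = 0 mm → contributes +3 420 mm⁴
  top flange (beyond web): d = 35 mm → contributes +1 002 453 mm⁴
  bottom flange (beyond web): d = -35 mm → contributes +1 002 453 mm⁴
Total I = 2 008 327 mm⁴.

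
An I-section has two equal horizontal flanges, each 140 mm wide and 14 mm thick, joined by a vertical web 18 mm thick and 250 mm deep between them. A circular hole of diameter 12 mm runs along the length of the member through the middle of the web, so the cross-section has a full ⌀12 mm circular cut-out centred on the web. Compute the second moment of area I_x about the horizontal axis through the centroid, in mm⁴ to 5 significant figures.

I_x ≈ 9.1803 × 10⁷ mm⁴

Break the section into simple shapes (no overlaps), measuring from the bottom-left corner of the bounding box.
Bottom flange: 140 × 14, A = 1 960 mm², y = 7 mm, Ī = 32013.33 mm⁴.
Web: 18 × 250, A = 4 500 mm², y = 139 mm, Ī = 23 437 500 mm⁴.
Top flange: 140 × 14, A = 1 960 mm², y = 271 mm, Ī = 32013.33 mm⁴.
Hole (subtracted): ⌀12, A = 113.0973 mm², y = 139 mm, Ī = 1017.876 mm⁴.
By symmetry the centroid is at mid-height, ȳ = 139 mm.
Transfer each piece to the horizontal axis through the centroid using Ī + A·d² with d = y − 139:
  bottom flange: d = -132 mm → contributes +34 183 053 mm⁴
  web: d = 0 mm → contributes +23 437 500 mm⁴
  top flange: d = 132 mm → contributes +34 183 053 mm⁴
  hole: d = 0 mm → contributes −1017.876 mm⁴
Total I = 91 802 589 mm⁴.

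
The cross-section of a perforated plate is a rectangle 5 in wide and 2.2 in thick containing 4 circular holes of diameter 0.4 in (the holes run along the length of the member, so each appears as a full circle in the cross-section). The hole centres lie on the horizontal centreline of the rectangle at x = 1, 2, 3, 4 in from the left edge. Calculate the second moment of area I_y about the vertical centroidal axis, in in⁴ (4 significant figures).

Break the section into simple shapes (no overlaps), measuring from the bottom-left corner of the bounding box.
Plate: 5 × 2.2, A = 11 in², x = 2.5 in, Ī = 22.9167 in⁴.
Hole 1 (subtracted): ⌀0.4, A = 0.125664 in², x = 1 in, Ī = 0.00125664 in⁴.
Hole 2 (subtracted): ⌀0.4, A = 0.125664 in², x = 2 in, Ī = 0.00125664 in⁴.
Hole 3 (subtracted): ⌀0.4, A = 0.125664 in², x = 3 in, Ī = 0.00125664 in⁴.
Hole 4 (subtracted): ⌀0.4, A = 0.125664 in², x = 4 in, Ī = 0.00125664 in⁴.
By symmetry the centroid is at mid-width, x̄ = 2.5 in.
Transfer each piece to the vertical centroidal axis using Ī + A·d² with d = x − 2.5:
  plate: d = 0 in → contributes +22.9167 in⁴
  hole 1: d = -1.5 in → contributes −0.284 in⁴
  hole 2: d = -0.5 in → contributes −0.0326726 in⁴
  hole 3: d = 0.5 in → contributes −0.0326726 in⁴
  hole 4: d = 1.5 in → contributes −0.284 in⁴
Total I = 22.2833 in⁴.

I_y ≈ 22.28 in⁴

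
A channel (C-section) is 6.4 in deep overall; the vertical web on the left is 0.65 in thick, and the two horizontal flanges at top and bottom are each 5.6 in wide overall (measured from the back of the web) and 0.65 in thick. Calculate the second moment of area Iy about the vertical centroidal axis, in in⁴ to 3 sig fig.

Iy ≈ 33.1 in⁴

Break the section into simple shapes (no overlaps), measuring from the bottom-left corner of the bounding box.
Web: 0.65 × 6.4, A = 4.16 in², x = 0.325 in, Ī = 0.14647 in⁴.
Top flange (beyond web): 4.95 × 0.65, A = 3.2175 in², x = 3.125 in, Ī = 6.5697 in⁴.
Bottom flange (beyond web): 4.95 × 0.65, A = 3.2175 in², x = 3.125 in, Ī = 6.5697 in⁴.
Centroid: x̄ = ΣA·x / ΣA = 2.0256 in.
Transfer each piece to the vertical centroidal axis using Ī + A·d² with d = x − 2.0256:
  web: d = -1.7006 in → contributes +12.178 in⁴
  top flange (beyond web): d = 1.0994 in → contributes +10.459 in⁴
  bottom flange (beyond web): d = 1.0994 in → contributes +10.459 in⁴
Total I = 33.095 in⁴.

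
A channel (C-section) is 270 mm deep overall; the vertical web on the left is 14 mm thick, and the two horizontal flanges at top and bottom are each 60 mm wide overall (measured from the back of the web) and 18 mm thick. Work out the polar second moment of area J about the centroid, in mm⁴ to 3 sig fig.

J ≈ 5.07 × 10⁷ mm⁴

Decompose the section into non-overlapping parts with the origin at the bottom-left of its bounding rectangle.
Web: 14 × 270, A = 3 780 mm², y = 135 mm, Ī = 22 963 500 mm⁴.
Top flange (beyond web): 46 × 18, A = 828 mm², y = 261 mm, Ī = 22 356 mm⁴.
Bottom flange (beyond web): 46 × 18, A = 828 mm², y = 9 mm, Ī = 22 356 mm⁴.
By symmetry the centroid is at mid-height, ȳ = 135 mm.
Transfer each piece to the centroidal x-axis using Ī + A·d² with d = y − 135:
  web: d = 0 mm → contributes +22 963 500 mm⁴
  top flange (beyond web): d = 126 mm → contributes +13 167 684 mm⁴
  bottom flange (beyond web): d = -126 mm → contributes +13 167 684 mm⁴
Total I = 49 298 868 mm⁴.
For the y-axis: x̄ = 16.139 mm.
Repeating about the centroidal y-axis gives I_y = 1 390 119 mm⁴.
Polar second moment: J = I_x + I_y = 50 688 987 mm⁴.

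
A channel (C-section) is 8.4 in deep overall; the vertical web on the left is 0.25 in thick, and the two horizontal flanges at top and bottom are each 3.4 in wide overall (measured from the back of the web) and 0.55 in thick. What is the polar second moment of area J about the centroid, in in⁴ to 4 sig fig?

J ≈ 72.47 in⁴

Treat the section as a set of non-overlapping primitives; coordinates are from the bounding-box lower-left.
Web: 0.25 × 8.4, A = 2.1 in², y = 4.2 in, Ī = 12.348 in⁴.
Top flange (beyond web): 3.15 × 0.55, A = 1.7325 in², y = 8.125 in, Ī = 0.0436734 in⁴.
Bottom flange (beyond web): 3.15 × 0.55, A = 1.7325 in², y = 0.275 in, Ī = 0.0436734 in⁴.
By symmetry the centroid is at mid-height, ȳ = 4.2 in.
Transfer each piece to the centroidal x-axis using Ī + A·d² with d = y − 4.2:
  web: d = 0 in → contributes +12.348 in⁴
  top flange (beyond web): d = 3.925 in → contributes +26.7339 in⁴
  bottom flange (beyond web): d = -3.925 in → contributes +26.7339 in⁴
Total I = 65.8158 in⁴.
For the y-axis: x̄ = 1.18349 in.
Repeating about the centroidal y-axis gives I_y = 6.65487 in⁴.
Polar second moment: J = I_x + I_y = 72.4707 in⁴.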